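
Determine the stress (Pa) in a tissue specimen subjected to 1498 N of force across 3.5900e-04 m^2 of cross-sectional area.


stress = F / A
stress = 1498 / 3.5900e-04
stress = 4.1727e+06


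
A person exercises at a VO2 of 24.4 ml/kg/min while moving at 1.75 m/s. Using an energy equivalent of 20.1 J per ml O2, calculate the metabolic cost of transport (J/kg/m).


Power per kg = VO2 * 20.1 / 60
Power per kg = 24.4 * 20.1 / 60 = 8.1740 W/kg
Cost = power_per_kg / speed
Cost = 8.1740 / 1.75
Cost = 4.6709


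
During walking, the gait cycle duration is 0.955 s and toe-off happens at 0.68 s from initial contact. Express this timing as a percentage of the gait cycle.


pct = (event_time / cycle_time) * 100
pct = (0.68 / 0.955) * 100
ratio = 0.7120
pct = 71.2042


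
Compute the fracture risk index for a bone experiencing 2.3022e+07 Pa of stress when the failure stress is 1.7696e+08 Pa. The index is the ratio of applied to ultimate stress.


FRI = applied / ultimate
FRI = 2.3022e+07 / 1.7696e+08
FRI = 0.1301


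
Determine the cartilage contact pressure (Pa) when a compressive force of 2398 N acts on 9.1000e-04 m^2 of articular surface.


P = F / A
P = 2398 / 9.1000e-04
P = 2.6352e+06


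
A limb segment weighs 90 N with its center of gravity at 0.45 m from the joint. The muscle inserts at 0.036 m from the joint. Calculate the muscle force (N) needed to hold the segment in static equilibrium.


F_muscle = W * d_load / d_muscle
F_muscle = 90 * 0.45 / 0.036
Numerator = 40.5000
F_muscle = 1125.0000


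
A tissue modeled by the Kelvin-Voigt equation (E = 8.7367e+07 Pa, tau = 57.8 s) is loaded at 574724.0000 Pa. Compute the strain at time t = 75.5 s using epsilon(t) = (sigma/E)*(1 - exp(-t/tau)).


epsilon(t) = (sigma/E) * (1 - exp(-t/tau))
sigma/E = 574724.0000 / 8.7367e+07 = 0.0066
exp(-t/tau) = exp(-75.5 / 57.8) = 0.2708
epsilon = 0.0066 * (1 - 0.2708)
epsilon = 0.0048


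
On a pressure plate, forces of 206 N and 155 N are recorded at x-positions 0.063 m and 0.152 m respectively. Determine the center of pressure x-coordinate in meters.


COP_x = (F1*x1 + F2*x2) / (F1 + F2)
COP_x = (206*0.063 + 155*0.152) / (206 + 155)
Numerator = 36.5380
Denominator = 361
COP_x = 0.1012


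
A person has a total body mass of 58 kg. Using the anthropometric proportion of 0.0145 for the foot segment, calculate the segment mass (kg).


m_segment = body_mass * fraction
m_segment = 58 * 0.0145
m_segment = 0.8410


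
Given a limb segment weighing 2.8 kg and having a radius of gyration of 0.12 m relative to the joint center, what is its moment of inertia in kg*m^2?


I = m * k^2
I = 2.8 * 0.12^2
k^2 = 0.0144
I = 0.0403


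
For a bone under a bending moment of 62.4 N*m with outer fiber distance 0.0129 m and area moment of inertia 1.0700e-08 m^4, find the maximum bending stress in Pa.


sigma = M * c / I
sigma = 62.4 * 0.0129 / 1.0700e-08
M * c = 0.8050
sigma = 7.5230e+07


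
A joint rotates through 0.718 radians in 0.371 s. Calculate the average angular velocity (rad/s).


omega = delta_theta / delta_t
omega = 0.718 / 0.371
omega = 1.9353


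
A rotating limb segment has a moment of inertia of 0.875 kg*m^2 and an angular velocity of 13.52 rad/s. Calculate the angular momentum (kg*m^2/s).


L = I * omega
L = 0.875 * 13.52
L = 11.8300


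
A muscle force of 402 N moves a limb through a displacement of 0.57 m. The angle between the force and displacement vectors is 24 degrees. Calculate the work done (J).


W = F * d * cos(theta)
theta = 24 deg = 0.4189 rad
cos(theta) = 0.9135
W = 402 * 0.57 * 0.9135
W = 209.3298


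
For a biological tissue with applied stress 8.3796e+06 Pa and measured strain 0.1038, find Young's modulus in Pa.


E = stress / strain
E = 8.3796e+06 / 0.1038
E = 8.0728e+07


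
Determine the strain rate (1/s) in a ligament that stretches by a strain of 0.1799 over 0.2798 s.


strain_rate = delta_strain / delta_t
strain_rate = 0.1799 / 0.2798
strain_rate = 0.6430


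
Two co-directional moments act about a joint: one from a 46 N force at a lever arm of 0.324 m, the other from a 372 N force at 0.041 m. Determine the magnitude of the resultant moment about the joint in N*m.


M = F1 * d1 + F2 * d2
M = 46 * 0.324 + 372 * 0.041
M = 14.9040 + 15.2520
M = 30.1560


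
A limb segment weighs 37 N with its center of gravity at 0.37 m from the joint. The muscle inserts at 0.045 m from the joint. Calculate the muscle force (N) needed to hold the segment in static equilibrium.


F_muscle = W * d_load / d_muscle
F_muscle = 37 * 0.37 / 0.045
Numerator = 13.6900
F_muscle = 304.2222


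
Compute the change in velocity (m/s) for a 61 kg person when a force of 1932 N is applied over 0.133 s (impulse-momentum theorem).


J = F * dt = 1932 * 0.133 = 256.9560 N*s
delta_v = J / m
delta_v = 256.9560 / 61
delta_v = 4.2124


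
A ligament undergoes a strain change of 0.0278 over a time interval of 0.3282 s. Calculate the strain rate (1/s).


strain_rate = delta_strain / delta_t
strain_rate = 0.0278 / 0.3282
strain_rate = 0.0847


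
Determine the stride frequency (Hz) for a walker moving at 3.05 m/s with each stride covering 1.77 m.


f = v / stride_length
f = 3.05 / 1.77
f = 1.7232


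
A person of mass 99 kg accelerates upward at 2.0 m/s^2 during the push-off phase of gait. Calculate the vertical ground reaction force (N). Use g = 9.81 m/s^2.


GRF = m * (g + a)
GRF = 99 * (9.81 + 2.0)
GRF = 99 * 11.8100
GRF = 1169.1900


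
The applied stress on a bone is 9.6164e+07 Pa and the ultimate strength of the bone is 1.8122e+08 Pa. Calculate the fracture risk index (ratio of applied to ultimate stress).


FRI = applied / ultimate
FRI = 9.6164e+07 / 1.8122e+08
FRI = 0.5306


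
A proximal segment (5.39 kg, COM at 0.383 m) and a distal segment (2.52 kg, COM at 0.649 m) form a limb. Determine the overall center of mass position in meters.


COM = (m1*x1 + m2*x2) / (m1 + m2)
COM = (5.39*0.383 + 2.52*0.649) / (5.39 + 2.52)
Numerator = 3.6998
Denominator = 7.9100
COM = 0.4677


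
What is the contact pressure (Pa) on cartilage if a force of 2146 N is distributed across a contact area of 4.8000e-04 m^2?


P = F / A
P = 2146 / 4.8000e-04
P = 4.4708e+06


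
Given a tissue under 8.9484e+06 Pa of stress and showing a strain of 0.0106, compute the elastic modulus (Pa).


E = stress / strain
E = 8.9484e+06 / 0.0106
E = 8.4419e+08


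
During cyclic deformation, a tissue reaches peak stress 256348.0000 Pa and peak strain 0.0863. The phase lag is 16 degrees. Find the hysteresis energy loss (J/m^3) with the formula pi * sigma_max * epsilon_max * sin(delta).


E_loss = pi * sigma_max * epsilon_max * sin(delta)
delta = 16 deg = 0.2793 rad
sin(delta) = 0.2756
E_loss = pi * 256348.0000 * 0.0863 * 0.2756
E_loss = 19157.0520


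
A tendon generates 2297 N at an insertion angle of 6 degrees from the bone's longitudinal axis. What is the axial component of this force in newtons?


F_eff = F_tendon * cos(theta)
theta = 6 deg = 0.1047 rad
cos(theta) = 0.9945
F_eff = 2297 * 0.9945
F_eff = 2284.4168


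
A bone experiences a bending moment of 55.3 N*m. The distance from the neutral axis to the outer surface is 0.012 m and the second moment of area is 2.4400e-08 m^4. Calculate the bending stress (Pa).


sigma = M * c / I
sigma = 55.3 * 0.012 / 2.4400e-08
M * c = 0.6636
sigma = 2.7197e+07


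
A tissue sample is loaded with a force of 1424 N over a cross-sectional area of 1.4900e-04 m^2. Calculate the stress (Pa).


stress = F / A
stress = 1424 / 1.4900e-04
stress = 9.5570e+06


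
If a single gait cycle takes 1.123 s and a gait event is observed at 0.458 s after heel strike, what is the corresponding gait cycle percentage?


pct = (event_time / cycle_time) * 100
pct = (0.458 / 1.123) * 100
ratio = 0.4078
pct = 40.7836


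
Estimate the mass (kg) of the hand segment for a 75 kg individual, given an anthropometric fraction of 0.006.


m_segment = body_mass * fraction
m_segment = 75 * 0.006
m_segment = 0.4500


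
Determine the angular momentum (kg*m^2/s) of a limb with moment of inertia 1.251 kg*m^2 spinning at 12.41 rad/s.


L = I * omega
L = 1.251 * 12.41
L = 15.5249


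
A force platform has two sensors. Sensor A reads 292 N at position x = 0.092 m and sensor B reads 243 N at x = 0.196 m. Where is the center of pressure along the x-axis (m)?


COP_x = (F1*x1 + F2*x2) / (F1 + F2)
COP_x = (292*0.092 + 243*0.196) / (292 + 243)
Numerator = 74.4920
Denominator = 535
COP_x = 0.1392


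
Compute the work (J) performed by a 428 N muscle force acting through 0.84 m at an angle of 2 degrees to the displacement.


W = F * d * cos(theta)
theta = 2 deg = 0.0349 rad
cos(theta) = 0.9994
W = 428 * 0.84 * 0.9994
W = 359.3010


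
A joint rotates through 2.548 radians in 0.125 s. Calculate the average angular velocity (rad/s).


omega = delta_theta / delta_t
omega = 2.548 / 0.125
omega = 20.3840


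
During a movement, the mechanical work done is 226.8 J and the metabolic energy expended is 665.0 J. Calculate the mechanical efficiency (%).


eta = (W_mech / E_meta) * 100
eta = (226.8 / 665.0) * 100
ratio = 0.3411
eta = 34.1053


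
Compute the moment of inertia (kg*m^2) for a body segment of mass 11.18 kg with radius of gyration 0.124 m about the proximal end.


I = m * k^2
I = 11.18 * 0.124^2
k^2 = 0.0154
I = 0.1719


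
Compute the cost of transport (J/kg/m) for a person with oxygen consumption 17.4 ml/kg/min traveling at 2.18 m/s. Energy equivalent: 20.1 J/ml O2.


Power per kg = VO2 * 20.1 / 60
Power per kg = 17.4 * 20.1 / 60 = 5.8290 W/kg
Cost = power_per_kg / speed
Cost = 5.8290 / 2.18
Cost = 2.6739


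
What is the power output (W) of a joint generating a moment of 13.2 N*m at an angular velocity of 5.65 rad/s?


P = M * omega
P = 13.2 * 5.65
P = 74.5800


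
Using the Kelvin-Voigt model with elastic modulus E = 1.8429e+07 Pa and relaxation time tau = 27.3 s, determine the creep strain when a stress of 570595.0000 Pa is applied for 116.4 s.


epsilon(t) = (sigma/E) * (1 - exp(-t/tau))
sigma/E = 570595.0000 / 1.8429e+07 = 0.0310
exp(-t/tau) = exp(-116.4 / 27.3) = 0.0141
epsilon = 0.0310 * (1 - 0.0141)
epsilon = 0.0305


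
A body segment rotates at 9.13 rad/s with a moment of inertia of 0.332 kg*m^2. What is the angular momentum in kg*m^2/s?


L = I * omega
L = 0.332 * 9.13
L = 3.0312


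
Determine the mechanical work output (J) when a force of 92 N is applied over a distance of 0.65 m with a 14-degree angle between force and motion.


W = F * d * cos(theta)
theta = 14 deg = 0.2443 rad
cos(theta) = 0.9703
W = 92 * 0.65 * 0.9703
W = 58.0237


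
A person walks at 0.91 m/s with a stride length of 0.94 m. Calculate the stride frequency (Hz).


f = v / stride_length
f = 0.91 / 0.94
f = 0.9681


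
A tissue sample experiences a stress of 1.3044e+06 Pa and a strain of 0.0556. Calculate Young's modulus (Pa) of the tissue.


E = stress / strain
E = 1.3044e+06 / 0.0556
E = 2.3460e+07


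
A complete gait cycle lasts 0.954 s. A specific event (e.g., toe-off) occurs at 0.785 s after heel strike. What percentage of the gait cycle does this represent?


pct = (event_time / cycle_time) * 100
pct = (0.785 / 0.954) * 100
ratio = 0.8229
pct = 82.2851


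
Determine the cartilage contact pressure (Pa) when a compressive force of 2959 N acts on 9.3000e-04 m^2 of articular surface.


P = F / A
P = 2959 / 9.3000e-04
P = 3.1817e+06


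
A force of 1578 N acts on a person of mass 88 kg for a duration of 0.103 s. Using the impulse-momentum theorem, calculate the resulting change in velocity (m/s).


J = F * dt = 1578 * 0.103 = 162.5340 N*s
delta_v = J / m
delta_v = 162.5340 / 88
delta_v = 1.8470


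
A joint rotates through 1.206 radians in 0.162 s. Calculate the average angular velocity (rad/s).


omega = delta_theta / delta_t
omega = 1.206 / 0.162
omega = 7.4444


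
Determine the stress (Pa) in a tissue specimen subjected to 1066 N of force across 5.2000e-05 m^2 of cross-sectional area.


stress = F / A
stress = 1066 / 5.2000e-05
stress = 2.0500e+07


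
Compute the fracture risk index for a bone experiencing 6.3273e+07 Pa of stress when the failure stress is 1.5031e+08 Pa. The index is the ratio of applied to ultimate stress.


FRI = applied / ultimate
FRI = 6.3273e+07 / 1.5031e+08
FRI = 0.4210


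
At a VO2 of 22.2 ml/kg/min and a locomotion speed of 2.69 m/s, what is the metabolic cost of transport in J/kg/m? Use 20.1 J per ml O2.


Power per kg = VO2 * 20.1 / 60
Power per kg = 22.2 * 20.1 / 60 = 7.4370 W/kg
Cost = power_per_kg / speed
Cost = 7.4370 / 2.69
Cost = 2.7647


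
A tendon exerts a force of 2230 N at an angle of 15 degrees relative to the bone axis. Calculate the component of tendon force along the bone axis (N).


F_eff = F_tendon * cos(theta)
theta = 15 deg = 0.2618 rad
cos(theta) = 0.9659
F_eff = 2230 * 0.9659
F_eff = 2154.0146


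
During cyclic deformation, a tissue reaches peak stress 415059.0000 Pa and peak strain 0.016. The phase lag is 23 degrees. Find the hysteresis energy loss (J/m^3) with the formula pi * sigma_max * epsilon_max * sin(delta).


E_loss = pi * sigma_max * epsilon_max * sin(delta)
delta = 23 deg = 0.4014 rad
sin(delta) = 0.3907
E_loss = pi * 415059.0000 * 0.016 * 0.3907
E_loss = 8151.8786


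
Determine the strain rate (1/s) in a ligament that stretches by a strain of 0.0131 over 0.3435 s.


strain_rate = delta_strain / delta_t
strain_rate = 0.0131 / 0.3435
strain_rate = 0.0381


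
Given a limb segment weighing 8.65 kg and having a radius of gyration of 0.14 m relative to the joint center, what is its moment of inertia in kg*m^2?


I = m * k^2
I = 8.65 * 0.14^2
k^2 = 0.0196
I = 0.1695


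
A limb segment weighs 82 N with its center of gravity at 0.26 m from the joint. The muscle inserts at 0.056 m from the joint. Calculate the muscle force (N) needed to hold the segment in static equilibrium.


F_muscle = W * d_load / d_muscle
F_muscle = 82 * 0.26 / 0.056
Numerator = 21.3200
F_muscle = 380.7143


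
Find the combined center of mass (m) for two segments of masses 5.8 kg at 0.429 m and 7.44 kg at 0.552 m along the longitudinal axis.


COM = (m1*x1 + m2*x2) / (m1 + m2)
COM = (5.8*0.429 + 7.44*0.552) / (5.8 + 7.44)
Numerator = 6.5951
Denominator = 13.2400
COM = 0.4981


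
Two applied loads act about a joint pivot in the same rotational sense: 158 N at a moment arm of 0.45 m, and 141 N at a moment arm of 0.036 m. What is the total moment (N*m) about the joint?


M = F1 * d1 + F2 * d2
M = 158 * 0.45 + 141 * 0.036
M = 71.1000 + 5.0760
M = 76.1760


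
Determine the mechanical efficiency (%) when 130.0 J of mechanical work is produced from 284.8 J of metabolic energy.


eta = (W_mech / E_meta) * 100
eta = (130.0 / 284.8) * 100
ratio = 0.4565
eta = 45.6461


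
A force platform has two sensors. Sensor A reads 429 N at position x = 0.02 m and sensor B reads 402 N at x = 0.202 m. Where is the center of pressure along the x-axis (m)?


COP_x = (F1*x1 + F2*x2) / (F1 + F2)
COP_x = (429*0.02 + 402*0.202) / (429 + 402)
Numerator = 89.7840
Denominator = 831
COP_x = 0.1080


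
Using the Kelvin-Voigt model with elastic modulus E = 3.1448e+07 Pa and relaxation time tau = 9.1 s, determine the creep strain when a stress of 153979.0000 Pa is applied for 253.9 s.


epsilon(t) = (sigma/E) * (1 - exp(-t/tau))
sigma/E = 153979.0000 / 3.1448e+07 = 0.0049
exp(-t/tau) = exp(-253.9 / 9.1) = 7.6332e-13
epsilon = 0.0049 * (1 - 7.6332e-13)
epsilon = 0.0049


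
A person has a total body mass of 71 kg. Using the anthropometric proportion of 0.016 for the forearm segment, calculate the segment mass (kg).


m_segment = body_mass * fraction
m_segment = 71 * 0.016
m_segment = 1.1360


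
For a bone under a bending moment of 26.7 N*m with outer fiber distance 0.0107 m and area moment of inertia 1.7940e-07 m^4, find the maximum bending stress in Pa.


sigma = M * c / I
sigma = 26.7 * 0.0107 / 1.7940e-07
M * c = 0.2857
sigma = 1.5925e+06


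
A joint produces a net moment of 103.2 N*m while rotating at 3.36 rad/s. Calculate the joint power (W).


P = M * omega
P = 103.2 * 3.36
P = 346.7520


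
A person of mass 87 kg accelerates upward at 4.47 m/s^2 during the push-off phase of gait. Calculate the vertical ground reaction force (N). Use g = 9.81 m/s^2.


GRF = m * (g + a)
GRF = 87 * (9.81 + 4.47)
GRF = 87 * 14.2800
GRF = 1242.3600


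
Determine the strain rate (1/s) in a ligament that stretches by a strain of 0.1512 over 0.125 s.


strain_rate = delta_strain / delta_t
strain_rate = 0.1512 / 0.125
strain_rate = 1.2096


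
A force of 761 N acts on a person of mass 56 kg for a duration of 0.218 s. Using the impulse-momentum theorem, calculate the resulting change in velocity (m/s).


J = F * dt = 761 * 0.218 = 165.8980 N*s
delta_v = J / m
delta_v = 165.8980 / 56
delta_v = 2.9625


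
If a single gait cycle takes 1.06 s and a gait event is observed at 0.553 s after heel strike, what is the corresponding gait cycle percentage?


pct = (event_time / cycle_time) * 100
pct = (0.553 / 1.06) * 100
ratio = 0.5217
pct = 52.1698


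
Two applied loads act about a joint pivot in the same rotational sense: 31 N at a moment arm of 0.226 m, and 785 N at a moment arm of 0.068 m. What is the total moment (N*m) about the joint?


M = F1 * d1 + F2 * d2
M = 31 * 0.226 + 785 * 0.068
M = 7.0060 + 53.3800
M = 60.3860


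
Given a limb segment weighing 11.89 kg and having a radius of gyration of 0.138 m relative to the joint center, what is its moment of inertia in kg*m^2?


I = m * k^2
I = 11.89 * 0.138^2
k^2 = 0.0190
I = 0.2264


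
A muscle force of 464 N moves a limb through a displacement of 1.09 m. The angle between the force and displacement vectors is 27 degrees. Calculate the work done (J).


W = F * d * cos(theta)
theta = 27 deg = 0.4712 rad
cos(theta) = 0.8910
W = 464 * 1.09 * 0.8910
W = 450.6355


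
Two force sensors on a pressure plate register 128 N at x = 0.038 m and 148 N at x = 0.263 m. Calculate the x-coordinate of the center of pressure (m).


COP_x = (F1*x1 + F2*x2) / (F1 + F2)
COP_x = (128*0.038 + 148*0.263) / (128 + 148)
Numerator = 43.7880
Denominator = 276
COP_x = 0.1587


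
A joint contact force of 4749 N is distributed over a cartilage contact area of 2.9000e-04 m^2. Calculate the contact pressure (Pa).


P = F / A
P = 4749 / 2.9000e-04
P = 1.6376e+07


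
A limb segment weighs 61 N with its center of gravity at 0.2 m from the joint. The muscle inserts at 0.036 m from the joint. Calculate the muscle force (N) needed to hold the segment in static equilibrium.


F_muscle = W * d_load / d_muscle
F_muscle = 61 * 0.2 / 0.036
Numerator = 12.2000
F_muscle = 338.8889


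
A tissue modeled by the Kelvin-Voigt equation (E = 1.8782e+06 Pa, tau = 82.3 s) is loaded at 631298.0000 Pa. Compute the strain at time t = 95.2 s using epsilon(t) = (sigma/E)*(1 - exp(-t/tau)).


epsilon(t) = (sigma/E) * (1 - exp(-t/tau))
sigma/E = 631298.0000 / 1.8782e+06 = 0.3361
exp(-t/tau) = exp(-95.2 / 82.3) = 0.3145
epsilon = 0.3361 * (1 - 0.3145)
epsilon = 0.2304


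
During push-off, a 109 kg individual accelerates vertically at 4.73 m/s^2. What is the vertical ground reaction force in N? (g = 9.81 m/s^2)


GRF = m * (g + a)
GRF = 109 * (9.81 + 4.73)
GRF = 109 * 14.5400
GRF = 1584.8600


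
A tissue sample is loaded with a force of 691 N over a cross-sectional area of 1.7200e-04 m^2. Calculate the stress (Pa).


stress = F / A
stress = 691 / 1.7200e-04
stress = 4.0174e+06


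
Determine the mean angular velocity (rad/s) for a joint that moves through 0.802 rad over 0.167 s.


omega = delta_theta / delta_t
omega = 0.802 / 0.167
omega = 4.8024


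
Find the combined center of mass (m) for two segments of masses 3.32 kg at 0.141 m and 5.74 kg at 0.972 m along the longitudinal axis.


COM = (m1*x1 + m2*x2) / (m1 + m2)
COM = (3.32*0.141 + 5.74*0.972) / (3.32 + 5.74)
Numerator = 6.0474
Denominator = 9.0600
COM = 0.6675


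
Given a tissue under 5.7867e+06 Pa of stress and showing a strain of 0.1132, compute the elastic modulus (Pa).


E = stress / strain
E = 5.7867e+06 / 0.1132
E = 5.1119e+07


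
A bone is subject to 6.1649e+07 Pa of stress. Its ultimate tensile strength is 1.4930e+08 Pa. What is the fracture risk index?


FRI = applied / ultimate
FRI = 6.1649e+07 / 1.4930e+08
FRI = 0.4129


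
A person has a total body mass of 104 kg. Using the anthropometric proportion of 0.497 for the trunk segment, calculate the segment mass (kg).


m_segment = body_mass * fraction
m_segment = 104 * 0.497
m_segment = 51.6880


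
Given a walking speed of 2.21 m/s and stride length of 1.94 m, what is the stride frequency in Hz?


f = v / stride_length
f = 2.21 / 1.94
f = 1.1392


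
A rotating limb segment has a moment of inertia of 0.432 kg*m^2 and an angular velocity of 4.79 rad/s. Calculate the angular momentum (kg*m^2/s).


L = I * omega
L = 0.432 * 4.79
L = 2.0693


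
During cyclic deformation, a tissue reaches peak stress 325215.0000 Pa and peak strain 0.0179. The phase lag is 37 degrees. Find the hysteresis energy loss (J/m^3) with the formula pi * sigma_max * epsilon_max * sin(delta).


E_loss = pi * sigma_max * epsilon_max * sin(delta)
delta = 37 deg = 0.6458 rad
sin(delta) = 0.6018
E_loss = pi * 325215.0000 * 0.0179 * 0.6018
E_loss = 11006.1771


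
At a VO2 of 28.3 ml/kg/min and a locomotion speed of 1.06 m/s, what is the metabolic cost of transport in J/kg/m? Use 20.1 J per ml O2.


Power per kg = VO2 * 20.1 / 60
Power per kg = 28.3 * 20.1 / 60 = 9.4805 W/kg
Cost = power_per_kg / speed
Cost = 9.4805 / 1.06
Cost = 8.9439


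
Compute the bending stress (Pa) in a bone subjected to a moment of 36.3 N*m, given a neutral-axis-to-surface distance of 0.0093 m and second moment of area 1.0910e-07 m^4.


sigma = M * c / I
sigma = 36.3 * 0.0093 / 1.0910e-07
M * c = 0.3376
sigma = 3.0943e+06


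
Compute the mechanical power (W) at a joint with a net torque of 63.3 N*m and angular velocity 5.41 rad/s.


P = M * omega
P = 63.3 * 5.41
P = 342.4530


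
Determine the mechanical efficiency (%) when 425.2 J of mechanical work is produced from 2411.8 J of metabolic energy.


eta = (W_mech / E_meta) * 100
eta = (425.2 / 2411.8) * 100
ratio = 0.1763
eta = 17.6300


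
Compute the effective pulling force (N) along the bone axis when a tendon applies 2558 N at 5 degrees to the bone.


F_eff = F_tendon * cos(theta)
theta = 5 deg = 0.0873 rad
cos(theta) = 0.9962
F_eff = 2558 * 0.9962
F_eff = 2548.2660


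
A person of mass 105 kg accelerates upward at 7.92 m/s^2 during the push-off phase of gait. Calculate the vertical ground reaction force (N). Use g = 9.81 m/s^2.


GRF = m * (g + a)
GRF = 105 * (9.81 + 7.92)
GRF = 105 * 17.7300
GRF = 1861.6500


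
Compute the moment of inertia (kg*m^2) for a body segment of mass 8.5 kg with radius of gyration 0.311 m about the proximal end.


I = m * k^2
I = 8.5 * 0.311^2
k^2 = 0.0967
I = 0.8221


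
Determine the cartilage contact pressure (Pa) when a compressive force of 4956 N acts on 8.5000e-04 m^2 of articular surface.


P = F / A
P = 4956 / 8.5000e-04
P = 5.8306e+06


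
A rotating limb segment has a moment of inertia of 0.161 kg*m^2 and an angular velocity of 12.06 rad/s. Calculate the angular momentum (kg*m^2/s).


L = I * omega
L = 0.161 * 12.06
L = 1.9417


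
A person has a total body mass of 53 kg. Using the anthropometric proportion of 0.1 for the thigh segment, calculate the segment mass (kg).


m_segment = body_mass * fraction
m_segment = 53 * 0.1
m_segment = 5.3000


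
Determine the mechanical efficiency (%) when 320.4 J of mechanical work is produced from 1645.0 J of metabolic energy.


eta = (W_mech / E_meta) * 100
eta = (320.4 / 1645.0) * 100
ratio = 0.1948
eta = 19.4772


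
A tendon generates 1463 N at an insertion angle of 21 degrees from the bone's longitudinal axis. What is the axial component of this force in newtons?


F_eff = F_tendon * cos(theta)
theta = 21 deg = 0.3665 rad
cos(theta) = 0.9336
F_eff = 1463 * 0.9336
F_eff = 1365.8282


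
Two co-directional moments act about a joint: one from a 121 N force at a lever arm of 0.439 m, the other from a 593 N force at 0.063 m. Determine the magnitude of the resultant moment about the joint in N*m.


M = F1 * d1 + F2 * d2
M = 121 * 0.439 + 593 * 0.063
M = 53.1190 + 37.3590
M = 90.4780


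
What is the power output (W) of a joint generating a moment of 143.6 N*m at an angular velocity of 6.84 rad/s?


P = M * omega
P = 143.6 * 6.84
P = 982.2240


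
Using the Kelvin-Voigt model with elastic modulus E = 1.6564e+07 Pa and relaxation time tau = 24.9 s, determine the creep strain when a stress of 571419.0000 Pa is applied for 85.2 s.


epsilon(t) = (sigma/E) * (1 - exp(-t/tau))
sigma/E = 571419.0000 / 1.6564e+07 = 0.0345
exp(-t/tau) = exp(-85.2 / 24.9) = 0.0327
epsilon = 0.0345 * (1 - 0.0327)
epsilon = 0.0334


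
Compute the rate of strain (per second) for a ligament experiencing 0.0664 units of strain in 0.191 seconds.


strain_rate = delta_strain / delta_t
strain_rate = 0.0664 / 0.191
strain_rate = 0.3476


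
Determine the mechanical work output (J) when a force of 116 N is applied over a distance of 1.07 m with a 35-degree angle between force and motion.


W = F * d * cos(theta)
theta = 35 deg = 0.6109 rad
cos(theta) = 0.8192
W = 116 * 1.07 * 0.8192
W = 101.6732


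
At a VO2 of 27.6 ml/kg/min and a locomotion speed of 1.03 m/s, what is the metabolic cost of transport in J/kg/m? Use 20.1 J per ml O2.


Power per kg = VO2 * 20.1 / 60
Power per kg = 27.6 * 20.1 / 60 = 9.2460 W/kg
Cost = power_per_kg / speed
Cost = 9.2460 / 1.03
Cost = 8.9767


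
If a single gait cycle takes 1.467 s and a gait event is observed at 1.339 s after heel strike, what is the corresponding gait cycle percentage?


pct = (event_time / cycle_time) * 100
pct = (1.339 / 1.467) * 100
ratio = 0.9127
pct = 91.2747


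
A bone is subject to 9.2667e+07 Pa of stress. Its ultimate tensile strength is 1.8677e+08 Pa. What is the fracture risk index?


FRI = applied / ultimate
FRI = 9.2667e+07 / 1.8677e+08
FRI = 0.4962


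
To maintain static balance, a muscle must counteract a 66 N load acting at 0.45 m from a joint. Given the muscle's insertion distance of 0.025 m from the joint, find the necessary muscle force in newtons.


F_muscle = W * d_load / d_muscle
F_muscle = 66 * 0.45 / 0.025
Numerator = 29.7000
F_muscle = 1188.0000


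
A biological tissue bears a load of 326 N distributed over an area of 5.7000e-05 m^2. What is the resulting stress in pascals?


stress = F / A
stress = 326 / 5.7000e-05
stress = 5.7193e+06


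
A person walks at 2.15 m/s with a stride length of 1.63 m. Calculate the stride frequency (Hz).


f = v / stride_length
f = 2.15 / 1.63
f = 1.3190


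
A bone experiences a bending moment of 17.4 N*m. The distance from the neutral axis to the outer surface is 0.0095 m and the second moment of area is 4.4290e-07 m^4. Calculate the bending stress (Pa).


sigma = M * c / I
sigma = 17.4 * 0.0095 / 4.4290e-07
M * c = 0.1653
sigma = 373221.9463


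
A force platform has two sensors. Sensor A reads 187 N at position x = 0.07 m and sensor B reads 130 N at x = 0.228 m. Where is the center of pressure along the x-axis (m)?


COP_x = (F1*x1 + F2*x2) / (F1 + F2)
COP_x = (187*0.07 + 130*0.228) / (187 + 130)
Numerator = 42.7300
Denominator = 317
COP_x = 0.1348


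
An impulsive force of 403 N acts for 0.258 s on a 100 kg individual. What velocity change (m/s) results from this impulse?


J = F * dt = 403 * 0.258 = 103.9740 N*s
delta_v = J / m
delta_v = 103.9740 / 100
delta_v = 1.0397


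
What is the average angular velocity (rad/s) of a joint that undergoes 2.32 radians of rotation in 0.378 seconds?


omega = delta_theta / delta_t
omega = 2.32 / 0.378
omega = 6.1376


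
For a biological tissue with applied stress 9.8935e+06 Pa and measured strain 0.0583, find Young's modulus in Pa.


E = stress / strain
E = 9.8935e+06 / 0.0583
E = 1.6970e+08


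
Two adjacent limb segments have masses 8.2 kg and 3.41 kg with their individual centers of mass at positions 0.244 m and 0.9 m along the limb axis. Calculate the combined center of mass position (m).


COM = (m1*x1 + m2*x2) / (m1 + m2)
COM = (8.2*0.244 + 3.41*0.9) / (8.2 + 3.41)
Numerator = 5.0698
Denominator = 11.6100
COM = 0.4367


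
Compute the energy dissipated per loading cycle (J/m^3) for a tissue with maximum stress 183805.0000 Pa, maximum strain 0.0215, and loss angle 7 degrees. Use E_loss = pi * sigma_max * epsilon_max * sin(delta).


E_loss = pi * sigma_max * epsilon_max * sin(delta)
delta = 7 deg = 0.1222 rad
sin(delta) = 0.1219
E_loss = pi * 183805.0000 * 0.0215 * 0.1219
E_loss = 1513.0042


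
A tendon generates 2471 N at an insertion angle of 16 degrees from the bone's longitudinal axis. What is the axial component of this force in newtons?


F_eff = F_tendon * cos(theta)
theta = 16 deg = 0.2793 rad
cos(theta) = 0.9613
F_eff = 2471 * 0.9613
F_eff = 2375.2777


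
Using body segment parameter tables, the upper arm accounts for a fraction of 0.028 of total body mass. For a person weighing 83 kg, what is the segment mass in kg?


m_segment = body_mass * fraction
m_segment = 83 * 0.028
m_segment = 2.3240


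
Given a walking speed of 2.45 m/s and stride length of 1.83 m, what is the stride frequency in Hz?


f = v / stride_length
f = 2.45 / 1.83
f = 1.3388


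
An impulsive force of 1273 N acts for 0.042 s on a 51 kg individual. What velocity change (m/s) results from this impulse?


J = F * dt = 1273 * 0.042 = 53.4660 N*s
delta_v = J / m
delta_v = 53.4660 / 51
delta_v = 1.0484


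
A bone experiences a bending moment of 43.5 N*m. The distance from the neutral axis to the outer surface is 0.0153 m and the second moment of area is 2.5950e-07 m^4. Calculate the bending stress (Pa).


sigma = M * c / I
sigma = 43.5 * 0.0153 / 2.5950e-07
M * c = 0.6655
sigma = 2.5647e+06


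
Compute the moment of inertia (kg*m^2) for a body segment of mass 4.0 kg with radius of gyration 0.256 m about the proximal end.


I = m * k^2
I = 4.0 * 0.256^2
k^2 = 0.0655
I = 0.2621


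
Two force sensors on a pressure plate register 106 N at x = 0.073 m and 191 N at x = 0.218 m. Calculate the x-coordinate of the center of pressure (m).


COP_x = (F1*x1 + F2*x2) / (F1 + F2)
COP_x = (106*0.073 + 191*0.218) / (106 + 191)
Numerator = 49.3760
Denominator = 297
COP_x = 0.1662


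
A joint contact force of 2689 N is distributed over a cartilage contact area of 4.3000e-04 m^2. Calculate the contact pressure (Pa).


P = F / A
P = 2689 / 4.3000e-04
P = 6.2535e+06


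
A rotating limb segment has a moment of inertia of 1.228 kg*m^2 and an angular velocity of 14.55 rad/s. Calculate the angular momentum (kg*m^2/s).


L = I * omega
L = 1.228 * 14.55
L = 17.8674


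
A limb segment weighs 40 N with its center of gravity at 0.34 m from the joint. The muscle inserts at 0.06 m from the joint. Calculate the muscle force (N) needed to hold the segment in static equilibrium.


F_muscle = W * d_load / d_muscle
F_muscle = 40 * 0.34 / 0.06
Numerator = 13.6000
F_muscle = 226.6667


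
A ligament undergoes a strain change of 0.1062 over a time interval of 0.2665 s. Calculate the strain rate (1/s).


strain_rate = delta_strain / delta_t
strain_rate = 0.1062 / 0.2665
strain_rate = 0.3985


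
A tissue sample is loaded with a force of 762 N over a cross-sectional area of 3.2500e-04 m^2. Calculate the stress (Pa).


stress = F / A
stress = 762 / 3.2500e-04
stress = 2.3446e+06


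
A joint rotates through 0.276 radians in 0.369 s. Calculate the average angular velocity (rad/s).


omega = delta_theta / delta_t
omega = 0.276 / 0.369
omega = 0.7480


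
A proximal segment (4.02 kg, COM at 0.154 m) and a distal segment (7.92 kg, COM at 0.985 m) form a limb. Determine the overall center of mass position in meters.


COM = (m1*x1 + m2*x2) / (m1 + m2)
COM = (4.02*0.154 + 7.92*0.985) / (4.02 + 7.92)
Numerator = 8.4203
Denominator = 11.9400
COM = 0.7052


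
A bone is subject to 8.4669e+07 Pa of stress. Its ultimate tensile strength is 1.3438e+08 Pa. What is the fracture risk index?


FRI = applied / ultimate
FRI = 8.4669e+07 / 1.3438e+08
FRI = 0.6301


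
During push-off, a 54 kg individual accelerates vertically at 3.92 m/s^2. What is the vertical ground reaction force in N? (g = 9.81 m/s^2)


GRF = m * (g + a)
GRF = 54 * (9.81 + 3.92)
GRF = 54 * 13.7300
GRF = 741.4200


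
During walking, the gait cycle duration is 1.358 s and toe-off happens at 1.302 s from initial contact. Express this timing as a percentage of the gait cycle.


pct = (event_time / cycle_time) * 100
pct = (1.302 / 1.358) * 100
ratio = 0.9588
pct = 95.8763


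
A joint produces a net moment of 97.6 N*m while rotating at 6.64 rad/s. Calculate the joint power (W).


P = M * omega
P = 97.6 * 6.64
P = 648.0640


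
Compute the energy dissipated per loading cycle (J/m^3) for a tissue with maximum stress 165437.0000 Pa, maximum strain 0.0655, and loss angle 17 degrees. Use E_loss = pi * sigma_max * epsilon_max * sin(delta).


E_loss = pi * sigma_max * epsilon_max * sin(delta)
delta = 17 deg = 0.2967 rad
sin(delta) = 0.2924
E_loss = pi * 165437.0000 * 0.0655 * 0.2924
E_loss = 9953.1181


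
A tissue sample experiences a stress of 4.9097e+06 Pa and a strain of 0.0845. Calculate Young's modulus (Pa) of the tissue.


E = stress / strain
E = 4.9097e+06 / 0.0845
E = 5.8103e+07


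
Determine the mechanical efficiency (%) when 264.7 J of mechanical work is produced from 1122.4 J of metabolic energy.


eta = (W_mech / E_meta) * 100
eta = (264.7 / 1122.4) * 100
ratio = 0.2358
eta = 23.5834


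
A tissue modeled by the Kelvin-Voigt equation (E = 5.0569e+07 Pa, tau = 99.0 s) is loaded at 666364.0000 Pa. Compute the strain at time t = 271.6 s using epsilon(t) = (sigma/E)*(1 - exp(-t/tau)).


epsilon(t) = (sigma/E) * (1 - exp(-t/tau))
sigma/E = 666364.0000 / 5.0569e+07 = 0.0132
exp(-t/tau) = exp(-271.6 / 99.0) = 0.0643
epsilon = 0.0132 * (1 - 0.0643)
epsilon = 0.0123


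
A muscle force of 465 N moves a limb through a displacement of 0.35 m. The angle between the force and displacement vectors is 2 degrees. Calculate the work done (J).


W = F * d * cos(theta)
theta = 2 deg = 0.0349 rad
cos(theta) = 0.9994
W = 465 * 0.35 * 0.9994
W = 162.6509


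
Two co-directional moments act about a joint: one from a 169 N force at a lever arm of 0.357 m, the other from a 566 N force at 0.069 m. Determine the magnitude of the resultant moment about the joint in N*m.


M = F1 * d1 + F2 * d2
M = 169 * 0.357 + 566 * 0.069
M = 60.3330 + 39.0540
M = 99.3870


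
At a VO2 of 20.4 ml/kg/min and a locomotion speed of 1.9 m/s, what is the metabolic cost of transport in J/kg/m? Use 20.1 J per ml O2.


Power per kg = VO2 * 20.1 / 60
Power per kg = 20.4 * 20.1 / 60 = 6.8340 W/kg
Cost = power_per_kg / speed
Cost = 6.8340 / 1.9
Cost = 3.5968


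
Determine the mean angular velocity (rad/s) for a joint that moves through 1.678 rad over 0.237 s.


omega = delta_theta / delta_t
omega = 1.678 / 0.237
omega = 7.0802


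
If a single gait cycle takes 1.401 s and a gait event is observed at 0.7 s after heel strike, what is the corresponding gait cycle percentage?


pct = (event_time / cycle_time) * 100
pct = (0.7 / 1.401) * 100
ratio = 0.4996
pct = 49.9643


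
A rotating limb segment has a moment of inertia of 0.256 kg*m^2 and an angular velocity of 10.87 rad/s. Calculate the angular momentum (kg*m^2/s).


L = I * omega
L = 0.256 * 10.87
L = 2.7827


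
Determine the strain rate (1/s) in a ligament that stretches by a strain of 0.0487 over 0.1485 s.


strain_rate = delta_strain / delta_t
strain_rate = 0.0487 / 0.1485
strain_rate = 0.3279


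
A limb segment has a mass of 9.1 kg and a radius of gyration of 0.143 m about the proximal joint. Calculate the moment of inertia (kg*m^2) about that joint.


I = m * k^2
I = 9.1 * 0.143^2
k^2 = 0.0204
I = 0.1861


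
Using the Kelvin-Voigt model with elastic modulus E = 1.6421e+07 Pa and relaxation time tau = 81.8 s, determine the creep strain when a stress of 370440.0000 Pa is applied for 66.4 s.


epsilon(t) = (sigma/E) * (1 - exp(-t/tau))
sigma/E = 370440.0000 / 1.6421e+07 = 0.0226
exp(-t/tau) = exp(-66.4 / 81.8) = 0.4441
epsilon = 0.0226 * (1 - 0.4441)
epsilon = 0.0125


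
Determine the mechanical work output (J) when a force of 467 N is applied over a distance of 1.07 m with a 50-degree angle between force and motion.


W = F * d * cos(theta)
theta = 50 deg = 0.8727 rad
cos(theta) = 0.6428
W = 467 * 1.07 * 0.6428
W = 321.1945


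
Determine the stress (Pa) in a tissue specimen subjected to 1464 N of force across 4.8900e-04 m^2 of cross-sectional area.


stress = F / A
stress = 1464 / 4.8900e-04
stress = 2.9939e+06


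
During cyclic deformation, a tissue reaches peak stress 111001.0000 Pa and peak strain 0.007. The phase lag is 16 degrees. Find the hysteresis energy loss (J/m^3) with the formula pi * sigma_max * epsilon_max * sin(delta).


E_loss = pi * sigma_max * epsilon_max * sin(delta)
delta = 16 deg = 0.2793 rad
sin(delta) = 0.2756
E_loss = pi * 111001.0000 * 0.007 * 0.2756
E_loss = 672.8417


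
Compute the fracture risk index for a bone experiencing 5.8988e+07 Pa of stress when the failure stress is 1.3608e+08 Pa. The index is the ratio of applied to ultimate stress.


FRI = applied / ultimate
FRI = 5.8988e+07 / 1.3608e+08
FRI = 0.4335


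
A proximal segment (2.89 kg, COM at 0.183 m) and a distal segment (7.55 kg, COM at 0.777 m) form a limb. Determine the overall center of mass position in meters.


COM = (m1*x1 + m2*x2) / (m1 + m2)
COM = (2.89*0.183 + 7.55*0.777) / (2.89 + 7.55)
Numerator = 6.3952
Denominator = 10.4400
COM = 0.6126


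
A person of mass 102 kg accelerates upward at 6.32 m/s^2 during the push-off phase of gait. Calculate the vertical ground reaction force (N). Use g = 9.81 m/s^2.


GRF = m * (g + a)
GRF = 102 * (9.81 + 6.32)
GRF = 102 * 16.1300
GRF = 1645.2600


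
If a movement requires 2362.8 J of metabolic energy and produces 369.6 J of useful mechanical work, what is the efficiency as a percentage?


eta = (W_mech / E_meta) * 100
eta = (369.6 / 2362.8) * 100
ratio = 0.1564
eta = 15.6425


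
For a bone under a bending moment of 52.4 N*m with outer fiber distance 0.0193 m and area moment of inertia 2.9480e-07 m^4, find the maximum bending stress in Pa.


sigma = M * c / I
sigma = 52.4 * 0.0193 / 2.9480e-07
M * c = 1.0113
sigma = 3.4305e+06


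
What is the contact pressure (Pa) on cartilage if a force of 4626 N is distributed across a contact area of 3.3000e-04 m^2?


P = F / A
P = 4626 / 3.3000e-04
P = 1.4018e+07


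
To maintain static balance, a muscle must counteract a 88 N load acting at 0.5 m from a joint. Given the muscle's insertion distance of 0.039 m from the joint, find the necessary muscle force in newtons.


F_muscle = W * d_load / d_muscle
F_muscle = 88 * 0.5 / 0.039
Numerator = 44.0000
F_muscle = 1128.2051


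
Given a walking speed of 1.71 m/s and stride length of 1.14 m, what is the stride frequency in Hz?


f = v / stride_length
f = 1.71 / 1.14
f = 1.5000


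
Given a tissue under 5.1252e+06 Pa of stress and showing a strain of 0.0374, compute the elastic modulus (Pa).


E = stress / strain
E = 5.1252e+06 / 0.0374
E = 1.3704e+08


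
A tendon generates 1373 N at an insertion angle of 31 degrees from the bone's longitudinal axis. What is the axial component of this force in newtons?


F_eff = F_tendon * cos(theta)
theta = 31 deg = 0.5411 rad
cos(theta) = 0.8572
F_eff = 1373 * 0.8572
F_eff = 1176.8907
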